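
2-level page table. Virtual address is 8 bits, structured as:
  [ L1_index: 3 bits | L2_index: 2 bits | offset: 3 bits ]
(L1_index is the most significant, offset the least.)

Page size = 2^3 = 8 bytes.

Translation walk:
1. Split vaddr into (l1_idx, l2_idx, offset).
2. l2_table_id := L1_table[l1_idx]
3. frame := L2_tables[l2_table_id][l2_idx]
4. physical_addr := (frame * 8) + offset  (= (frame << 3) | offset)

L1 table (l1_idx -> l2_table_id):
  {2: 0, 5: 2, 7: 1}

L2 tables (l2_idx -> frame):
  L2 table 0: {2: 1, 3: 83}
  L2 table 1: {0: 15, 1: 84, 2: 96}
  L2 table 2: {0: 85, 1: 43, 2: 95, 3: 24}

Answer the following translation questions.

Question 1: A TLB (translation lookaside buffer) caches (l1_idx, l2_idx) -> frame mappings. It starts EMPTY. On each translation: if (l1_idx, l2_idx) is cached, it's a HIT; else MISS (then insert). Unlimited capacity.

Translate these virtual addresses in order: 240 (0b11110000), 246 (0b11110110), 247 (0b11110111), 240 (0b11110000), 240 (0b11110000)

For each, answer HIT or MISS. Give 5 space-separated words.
Answer: MISS HIT HIT HIT HIT

Derivation:
vaddr=240: (7,2) not in TLB -> MISS, insert
vaddr=246: (7,2) in TLB -> HIT
vaddr=247: (7,2) in TLB -> HIT
vaddr=240: (7,2) in TLB -> HIT
vaddr=240: (7,2) in TLB -> HIT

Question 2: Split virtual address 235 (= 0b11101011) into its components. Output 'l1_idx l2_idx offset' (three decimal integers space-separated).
Answer: 7 1 3

Derivation:
vaddr = 235 = 0b11101011
  top 3 bits -> l1_idx = 7
  next 2 bits -> l2_idx = 1
  bottom 3 bits -> offset = 3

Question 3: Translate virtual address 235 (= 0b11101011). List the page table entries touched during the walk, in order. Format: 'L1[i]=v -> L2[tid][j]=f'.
vaddr = 235 = 0b11101011
Split: l1_idx=7, l2_idx=1, offset=3

Answer: L1[7]=1 -> L2[1][1]=84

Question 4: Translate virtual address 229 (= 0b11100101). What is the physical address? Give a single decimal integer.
Answer: 125

Derivation:
vaddr = 229 = 0b11100101
Split: l1_idx=7, l2_idx=0, offset=5
L1[7] = 1
L2[1][0] = 15
paddr = 15 * 8 + 5 = 125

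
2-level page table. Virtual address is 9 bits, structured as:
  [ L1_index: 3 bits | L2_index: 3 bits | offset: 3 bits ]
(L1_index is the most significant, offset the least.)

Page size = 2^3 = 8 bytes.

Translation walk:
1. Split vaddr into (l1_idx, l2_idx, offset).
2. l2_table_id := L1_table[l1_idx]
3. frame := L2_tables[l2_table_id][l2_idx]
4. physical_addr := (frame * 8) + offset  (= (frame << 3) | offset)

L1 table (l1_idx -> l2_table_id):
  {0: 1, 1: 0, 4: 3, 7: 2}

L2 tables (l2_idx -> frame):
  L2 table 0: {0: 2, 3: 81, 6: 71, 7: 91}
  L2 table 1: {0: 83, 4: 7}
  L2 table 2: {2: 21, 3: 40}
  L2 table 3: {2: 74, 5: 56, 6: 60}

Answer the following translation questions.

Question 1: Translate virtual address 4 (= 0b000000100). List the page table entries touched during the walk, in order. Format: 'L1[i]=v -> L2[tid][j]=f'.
Answer: L1[0]=1 -> L2[1][0]=83

Derivation:
vaddr = 4 = 0b000000100
Split: l1_idx=0, l2_idx=0, offset=4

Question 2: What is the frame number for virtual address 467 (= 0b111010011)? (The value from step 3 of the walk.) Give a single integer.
Answer: 21

Derivation:
vaddr = 467: l1_idx=7, l2_idx=2
L1[7] = 2; L2[2][2] = 21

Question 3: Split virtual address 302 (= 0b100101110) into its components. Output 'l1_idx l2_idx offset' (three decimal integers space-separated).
vaddr = 302 = 0b100101110
  top 3 bits -> l1_idx = 4
  next 3 bits -> l2_idx = 5
  bottom 3 bits -> offset = 6

Answer: 4 5 6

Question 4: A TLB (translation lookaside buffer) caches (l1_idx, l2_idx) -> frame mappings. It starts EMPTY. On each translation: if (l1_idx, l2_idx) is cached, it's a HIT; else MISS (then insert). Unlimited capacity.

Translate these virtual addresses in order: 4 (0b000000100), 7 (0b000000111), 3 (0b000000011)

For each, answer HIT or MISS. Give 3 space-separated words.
vaddr=4: (0,0) not in TLB -> MISS, insert
vaddr=7: (0,0) in TLB -> HIT
vaddr=3: (0,0) in TLB -> HIT

Answer: MISS HIT HIT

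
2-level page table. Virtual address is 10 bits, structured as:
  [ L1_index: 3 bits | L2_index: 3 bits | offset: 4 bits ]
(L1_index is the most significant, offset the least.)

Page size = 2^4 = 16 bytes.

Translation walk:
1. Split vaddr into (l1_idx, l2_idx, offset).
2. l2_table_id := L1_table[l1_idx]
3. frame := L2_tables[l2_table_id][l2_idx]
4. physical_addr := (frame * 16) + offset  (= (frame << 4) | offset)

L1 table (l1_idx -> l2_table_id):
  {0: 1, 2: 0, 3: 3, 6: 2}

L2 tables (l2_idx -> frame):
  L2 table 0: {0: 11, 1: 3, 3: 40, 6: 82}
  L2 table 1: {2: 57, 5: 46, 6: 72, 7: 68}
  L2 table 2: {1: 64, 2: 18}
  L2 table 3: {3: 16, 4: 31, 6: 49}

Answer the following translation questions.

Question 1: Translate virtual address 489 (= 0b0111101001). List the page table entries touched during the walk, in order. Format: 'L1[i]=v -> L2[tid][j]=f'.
Answer: L1[3]=3 -> L2[3][6]=49

Derivation:
vaddr = 489 = 0b0111101001
Split: l1_idx=3, l2_idx=6, offset=9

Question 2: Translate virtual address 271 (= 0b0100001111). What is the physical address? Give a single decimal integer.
vaddr = 271 = 0b0100001111
Split: l1_idx=2, l2_idx=0, offset=15
L1[2] = 0
L2[0][0] = 11
paddr = 11 * 16 + 15 = 191

Answer: 191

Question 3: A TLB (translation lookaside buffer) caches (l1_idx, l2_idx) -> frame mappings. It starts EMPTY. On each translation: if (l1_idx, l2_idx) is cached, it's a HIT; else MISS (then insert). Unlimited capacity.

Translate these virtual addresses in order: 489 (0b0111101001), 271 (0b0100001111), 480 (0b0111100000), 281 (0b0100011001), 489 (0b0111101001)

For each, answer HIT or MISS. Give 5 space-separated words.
Answer: MISS MISS HIT MISS HIT

Derivation:
vaddr=489: (3,6) not in TLB -> MISS, insert
vaddr=271: (2,0) not in TLB -> MISS, insert
vaddr=480: (3,6) in TLB -> HIT
vaddr=281: (2,1) not in TLB -> MISS, insert
vaddr=489: (3,6) in TLB -> HIT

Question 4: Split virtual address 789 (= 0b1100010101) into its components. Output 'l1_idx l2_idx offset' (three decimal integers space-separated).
Answer: 6 1 5

Derivation:
vaddr = 789 = 0b1100010101
  top 3 bits -> l1_idx = 6
  next 3 bits -> l2_idx = 1
  bottom 4 bits -> offset = 5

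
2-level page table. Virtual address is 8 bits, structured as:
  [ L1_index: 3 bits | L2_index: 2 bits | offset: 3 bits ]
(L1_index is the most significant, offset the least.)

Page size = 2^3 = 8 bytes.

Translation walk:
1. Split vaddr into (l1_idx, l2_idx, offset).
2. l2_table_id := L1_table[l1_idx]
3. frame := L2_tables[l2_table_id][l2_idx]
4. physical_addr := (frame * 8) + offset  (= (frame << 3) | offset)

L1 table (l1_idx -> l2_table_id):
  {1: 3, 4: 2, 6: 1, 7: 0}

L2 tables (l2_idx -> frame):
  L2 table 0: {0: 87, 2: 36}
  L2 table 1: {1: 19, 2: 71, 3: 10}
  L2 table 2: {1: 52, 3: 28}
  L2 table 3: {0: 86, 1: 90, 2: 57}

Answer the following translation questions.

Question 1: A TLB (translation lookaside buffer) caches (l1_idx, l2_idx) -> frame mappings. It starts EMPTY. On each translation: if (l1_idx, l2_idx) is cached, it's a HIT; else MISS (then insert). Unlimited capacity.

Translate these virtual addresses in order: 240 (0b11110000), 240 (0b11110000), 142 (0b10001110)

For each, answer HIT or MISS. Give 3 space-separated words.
vaddr=240: (7,2) not in TLB -> MISS, insert
vaddr=240: (7,2) in TLB -> HIT
vaddr=142: (4,1) not in TLB -> MISS, insert

Answer: MISS HIT MISS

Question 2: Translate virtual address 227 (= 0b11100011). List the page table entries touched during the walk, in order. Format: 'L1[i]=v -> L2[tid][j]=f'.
Answer: L1[7]=0 -> L2[0][0]=87

Derivation:
vaddr = 227 = 0b11100011
Split: l1_idx=7, l2_idx=0, offset=3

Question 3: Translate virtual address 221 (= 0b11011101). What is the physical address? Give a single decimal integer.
Answer: 85

Derivation:
vaddr = 221 = 0b11011101
Split: l1_idx=6, l2_idx=3, offset=5
L1[6] = 1
L2[1][3] = 10
paddr = 10 * 8 + 5 = 85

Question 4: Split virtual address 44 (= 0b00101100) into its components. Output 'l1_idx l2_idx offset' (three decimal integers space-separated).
vaddr = 44 = 0b00101100
  top 3 bits -> l1_idx = 1
  next 2 bits -> l2_idx = 1
  bottom 3 bits -> offset = 4

Answer: 1 1 4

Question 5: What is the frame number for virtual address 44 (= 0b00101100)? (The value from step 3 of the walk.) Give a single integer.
Answer: 90

Derivation:
vaddr = 44: l1_idx=1, l2_idx=1
L1[1] = 3; L2[3][1] = 90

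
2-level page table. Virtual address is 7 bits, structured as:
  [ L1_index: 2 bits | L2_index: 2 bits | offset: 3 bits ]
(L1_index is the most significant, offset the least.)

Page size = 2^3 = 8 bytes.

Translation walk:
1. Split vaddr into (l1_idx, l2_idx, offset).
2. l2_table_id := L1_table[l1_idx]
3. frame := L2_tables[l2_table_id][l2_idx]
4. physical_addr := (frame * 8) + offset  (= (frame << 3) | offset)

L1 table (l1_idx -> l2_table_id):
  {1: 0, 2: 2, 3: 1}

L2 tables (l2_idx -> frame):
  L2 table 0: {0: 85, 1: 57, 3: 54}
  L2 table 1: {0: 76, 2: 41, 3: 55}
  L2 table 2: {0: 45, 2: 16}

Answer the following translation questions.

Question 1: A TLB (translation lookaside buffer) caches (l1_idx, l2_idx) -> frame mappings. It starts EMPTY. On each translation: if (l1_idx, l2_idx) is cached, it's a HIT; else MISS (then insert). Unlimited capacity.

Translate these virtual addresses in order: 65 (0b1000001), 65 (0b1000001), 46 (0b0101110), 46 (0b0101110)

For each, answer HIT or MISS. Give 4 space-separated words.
Answer: MISS HIT MISS HIT

Derivation:
vaddr=65: (2,0) not in TLB -> MISS, insert
vaddr=65: (2,0) in TLB -> HIT
vaddr=46: (1,1) not in TLB -> MISS, insert
vaddr=46: (1,1) in TLB -> HIT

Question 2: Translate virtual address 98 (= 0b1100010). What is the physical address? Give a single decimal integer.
vaddr = 98 = 0b1100010
Split: l1_idx=3, l2_idx=0, offset=2
L1[3] = 1
L2[1][0] = 76
paddr = 76 * 8 + 2 = 610

Answer: 610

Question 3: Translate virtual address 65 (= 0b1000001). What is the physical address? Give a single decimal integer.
vaddr = 65 = 0b1000001
Split: l1_idx=2, l2_idx=0, offset=1
L1[2] = 2
L2[2][0] = 45
paddr = 45 * 8 + 1 = 361

Answer: 361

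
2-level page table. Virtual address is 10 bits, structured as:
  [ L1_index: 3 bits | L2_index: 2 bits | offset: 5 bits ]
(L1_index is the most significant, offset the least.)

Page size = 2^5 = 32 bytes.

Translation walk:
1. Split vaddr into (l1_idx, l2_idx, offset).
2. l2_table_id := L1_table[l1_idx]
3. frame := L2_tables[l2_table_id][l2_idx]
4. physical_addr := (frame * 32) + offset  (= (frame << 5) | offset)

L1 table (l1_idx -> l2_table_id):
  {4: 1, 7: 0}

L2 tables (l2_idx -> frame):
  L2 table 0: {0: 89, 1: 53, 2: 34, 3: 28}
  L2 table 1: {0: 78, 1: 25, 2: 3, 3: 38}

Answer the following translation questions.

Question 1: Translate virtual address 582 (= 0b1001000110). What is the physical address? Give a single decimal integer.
vaddr = 582 = 0b1001000110
Split: l1_idx=4, l2_idx=2, offset=6
L1[4] = 1
L2[1][2] = 3
paddr = 3 * 32 + 6 = 102

Answer: 102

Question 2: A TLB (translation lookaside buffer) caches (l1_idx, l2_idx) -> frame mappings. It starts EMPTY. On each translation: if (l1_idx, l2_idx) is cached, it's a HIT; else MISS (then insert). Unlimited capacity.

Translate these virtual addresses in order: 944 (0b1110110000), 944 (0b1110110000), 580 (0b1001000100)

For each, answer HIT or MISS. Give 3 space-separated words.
vaddr=944: (7,1) not in TLB -> MISS, insert
vaddr=944: (7,1) in TLB -> HIT
vaddr=580: (4,2) not in TLB -> MISS, insert

Answer: MISS HIT MISS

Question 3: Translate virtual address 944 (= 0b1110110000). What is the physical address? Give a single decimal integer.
vaddr = 944 = 0b1110110000
Split: l1_idx=7, l2_idx=1, offset=16
L1[7] = 0
L2[0][1] = 53
paddr = 53 * 32 + 16 = 1712

Answer: 1712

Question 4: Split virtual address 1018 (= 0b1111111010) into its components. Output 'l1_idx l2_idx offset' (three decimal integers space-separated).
vaddr = 1018 = 0b1111111010
  top 3 bits -> l1_idx = 7
  next 2 bits -> l2_idx = 3
  bottom 5 bits -> offset = 26

Answer: 7 3 26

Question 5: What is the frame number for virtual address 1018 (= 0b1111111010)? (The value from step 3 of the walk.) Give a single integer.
vaddr = 1018: l1_idx=7, l2_idx=3
L1[7] = 0; L2[0][3] = 28

Answer: 28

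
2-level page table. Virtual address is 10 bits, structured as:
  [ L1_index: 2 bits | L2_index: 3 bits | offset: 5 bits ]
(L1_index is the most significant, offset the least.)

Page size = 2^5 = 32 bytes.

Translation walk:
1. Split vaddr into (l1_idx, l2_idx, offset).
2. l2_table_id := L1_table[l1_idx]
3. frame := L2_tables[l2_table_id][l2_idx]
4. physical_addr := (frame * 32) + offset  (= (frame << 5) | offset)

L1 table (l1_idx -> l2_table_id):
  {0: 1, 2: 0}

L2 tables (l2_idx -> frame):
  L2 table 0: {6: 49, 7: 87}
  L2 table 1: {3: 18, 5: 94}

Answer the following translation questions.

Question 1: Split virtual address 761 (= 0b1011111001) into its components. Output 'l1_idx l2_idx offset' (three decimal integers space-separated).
vaddr = 761 = 0b1011111001
  top 2 bits -> l1_idx = 2
  next 3 bits -> l2_idx = 7
  bottom 5 bits -> offset = 25

Answer: 2 7 25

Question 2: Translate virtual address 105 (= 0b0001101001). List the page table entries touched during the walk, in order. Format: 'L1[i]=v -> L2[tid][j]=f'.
Answer: L1[0]=1 -> L2[1][3]=18

Derivation:
vaddr = 105 = 0b0001101001
Split: l1_idx=0, l2_idx=3, offset=9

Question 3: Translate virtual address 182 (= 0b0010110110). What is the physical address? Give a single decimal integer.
vaddr = 182 = 0b0010110110
Split: l1_idx=0, l2_idx=5, offset=22
L1[0] = 1
L2[1][5] = 94
paddr = 94 * 32 + 22 = 3030

Answer: 3030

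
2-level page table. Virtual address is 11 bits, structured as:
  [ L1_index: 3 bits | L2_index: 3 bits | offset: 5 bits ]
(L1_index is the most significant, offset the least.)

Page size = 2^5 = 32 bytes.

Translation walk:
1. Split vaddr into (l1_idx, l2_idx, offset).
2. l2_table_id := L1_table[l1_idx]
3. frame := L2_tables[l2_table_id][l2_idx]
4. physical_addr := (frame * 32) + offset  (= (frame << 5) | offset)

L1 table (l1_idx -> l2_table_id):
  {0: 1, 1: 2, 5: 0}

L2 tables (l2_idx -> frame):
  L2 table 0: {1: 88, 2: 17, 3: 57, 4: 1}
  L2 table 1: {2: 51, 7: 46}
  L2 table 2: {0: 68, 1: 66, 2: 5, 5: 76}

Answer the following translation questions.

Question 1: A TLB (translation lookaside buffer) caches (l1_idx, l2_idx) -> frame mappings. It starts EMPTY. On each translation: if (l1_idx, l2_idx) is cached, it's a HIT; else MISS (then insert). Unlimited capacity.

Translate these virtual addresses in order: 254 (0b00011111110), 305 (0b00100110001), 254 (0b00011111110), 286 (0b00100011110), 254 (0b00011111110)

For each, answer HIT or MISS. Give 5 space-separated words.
Answer: MISS MISS HIT MISS HIT

Derivation:
vaddr=254: (0,7) not in TLB -> MISS, insert
vaddr=305: (1,1) not in TLB -> MISS, insert
vaddr=254: (0,7) in TLB -> HIT
vaddr=286: (1,0) not in TLB -> MISS, insert
vaddr=254: (0,7) in TLB -> HIT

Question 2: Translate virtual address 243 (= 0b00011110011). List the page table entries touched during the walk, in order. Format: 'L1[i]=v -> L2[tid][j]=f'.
Answer: L1[0]=1 -> L2[1][7]=46

Derivation:
vaddr = 243 = 0b00011110011
Split: l1_idx=0, l2_idx=7, offset=19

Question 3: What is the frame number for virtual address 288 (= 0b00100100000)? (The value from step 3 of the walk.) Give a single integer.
Answer: 66

Derivation:
vaddr = 288: l1_idx=1, l2_idx=1
L1[1] = 2; L2[2][1] = 66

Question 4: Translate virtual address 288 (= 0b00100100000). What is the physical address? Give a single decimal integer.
Answer: 2112

Derivation:
vaddr = 288 = 0b00100100000
Split: l1_idx=1, l2_idx=1, offset=0
L1[1] = 2
L2[2][1] = 66
paddr = 66 * 32 + 0 = 2112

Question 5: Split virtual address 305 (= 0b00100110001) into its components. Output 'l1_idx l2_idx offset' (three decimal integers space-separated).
vaddr = 305 = 0b00100110001
  top 3 bits -> l1_idx = 1
  next 3 bits -> l2_idx = 1
  bottom 5 bits -> offset = 17

Answer: 1 1 17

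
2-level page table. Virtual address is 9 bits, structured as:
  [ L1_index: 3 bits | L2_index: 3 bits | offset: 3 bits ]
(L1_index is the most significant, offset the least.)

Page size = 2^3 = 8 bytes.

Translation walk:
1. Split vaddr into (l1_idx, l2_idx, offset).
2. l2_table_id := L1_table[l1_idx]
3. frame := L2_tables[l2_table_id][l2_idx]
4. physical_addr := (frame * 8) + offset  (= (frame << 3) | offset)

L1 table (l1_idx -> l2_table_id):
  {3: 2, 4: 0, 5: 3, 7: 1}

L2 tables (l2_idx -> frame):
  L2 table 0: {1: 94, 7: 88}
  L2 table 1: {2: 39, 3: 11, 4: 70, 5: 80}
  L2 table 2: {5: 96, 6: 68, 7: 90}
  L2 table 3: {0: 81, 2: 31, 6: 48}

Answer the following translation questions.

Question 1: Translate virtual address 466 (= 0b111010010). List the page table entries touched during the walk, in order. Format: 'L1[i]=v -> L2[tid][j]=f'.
vaddr = 466 = 0b111010010
Split: l1_idx=7, l2_idx=2, offset=2

Answer: L1[7]=1 -> L2[1][2]=39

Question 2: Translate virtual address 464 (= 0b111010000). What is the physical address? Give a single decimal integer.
vaddr = 464 = 0b111010000
Split: l1_idx=7, l2_idx=2, offset=0
L1[7] = 1
L2[1][2] = 39
paddr = 39 * 8 + 0 = 312

Answer: 312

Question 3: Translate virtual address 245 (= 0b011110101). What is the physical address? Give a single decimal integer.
Answer: 549

Derivation:
vaddr = 245 = 0b011110101
Split: l1_idx=3, l2_idx=6, offset=5
L1[3] = 2
L2[2][6] = 68
paddr = 68 * 8 + 5 = 549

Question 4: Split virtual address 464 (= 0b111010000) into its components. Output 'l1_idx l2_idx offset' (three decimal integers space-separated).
Answer: 7 2 0

Derivation:
vaddr = 464 = 0b111010000
  top 3 bits -> l1_idx = 7
  next 3 bits -> l2_idx = 2
  bottom 3 bits -> offset = 0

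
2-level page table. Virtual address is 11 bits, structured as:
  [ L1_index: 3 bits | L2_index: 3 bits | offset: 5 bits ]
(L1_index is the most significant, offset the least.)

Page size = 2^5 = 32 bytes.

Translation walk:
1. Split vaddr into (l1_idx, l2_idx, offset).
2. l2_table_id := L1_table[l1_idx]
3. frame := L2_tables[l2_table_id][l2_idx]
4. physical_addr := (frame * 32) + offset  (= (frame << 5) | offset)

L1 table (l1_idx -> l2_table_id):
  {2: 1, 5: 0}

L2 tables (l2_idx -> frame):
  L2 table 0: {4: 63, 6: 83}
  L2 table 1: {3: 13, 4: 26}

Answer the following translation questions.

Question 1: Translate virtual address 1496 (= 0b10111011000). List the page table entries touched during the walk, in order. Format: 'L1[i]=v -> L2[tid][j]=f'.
Answer: L1[5]=0 -> L2[0][6]=83

Derivation:
vaddr = 1496 = 0b10111011000
Split: l1_idx=5, l2_idx=6, offset=24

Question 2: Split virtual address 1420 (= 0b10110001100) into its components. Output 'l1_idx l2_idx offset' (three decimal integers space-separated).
vaddr = 1420 = 0b10110001100
  top 3 bits -> l1_idx = 5
  next 3 bits -> l2_idx = 4
  bottom 5 bits -> offset = 12

Answer: 5 4 12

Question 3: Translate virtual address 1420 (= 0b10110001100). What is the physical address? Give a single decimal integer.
vaddr = 1420 = 0b10110001100
Split: l1_idx=5, l2_idx=4, offset=12
L1[5] = 0
L2[0][4] = 63
paddr = 63 * 32 + 12 = 2028

Answer: 2028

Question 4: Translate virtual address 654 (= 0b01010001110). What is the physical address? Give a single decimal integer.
Answer: 846

Derivation:
vaddr = 654 = 0b01010001110
Split: l1_idx=2, l2_idx=4, offset=14
L1[2] = 1
L2[1][4] = 26
paddr = 26 * 32 + 14 = 846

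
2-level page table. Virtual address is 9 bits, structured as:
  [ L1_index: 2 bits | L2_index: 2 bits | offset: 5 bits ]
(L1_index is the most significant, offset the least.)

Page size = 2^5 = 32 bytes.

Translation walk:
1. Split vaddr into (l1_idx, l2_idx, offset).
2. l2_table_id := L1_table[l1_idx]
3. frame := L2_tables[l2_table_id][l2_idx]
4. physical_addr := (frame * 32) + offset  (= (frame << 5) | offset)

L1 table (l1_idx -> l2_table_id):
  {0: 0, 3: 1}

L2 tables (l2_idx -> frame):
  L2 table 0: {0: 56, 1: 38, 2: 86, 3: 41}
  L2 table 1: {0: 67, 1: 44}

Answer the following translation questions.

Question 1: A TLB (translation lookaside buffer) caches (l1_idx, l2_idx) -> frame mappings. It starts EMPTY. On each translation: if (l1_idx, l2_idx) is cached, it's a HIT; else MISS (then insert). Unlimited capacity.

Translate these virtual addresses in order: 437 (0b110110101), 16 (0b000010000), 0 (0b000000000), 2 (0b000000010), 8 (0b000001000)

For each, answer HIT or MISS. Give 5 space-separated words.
Answer: MISS MISS HIT HIT HIT

Derivation:
vaddr=437: (3,1) not in TLB -> MISS, insert
vaddr=16: (0,0) not in TLB -> MISS, insert
vaddr=0: (0,0) in TLB -> HIT
vaddr=2: (0,0) in TLB -> HIT
vaddr=8: (0,0) in TLB -> HIT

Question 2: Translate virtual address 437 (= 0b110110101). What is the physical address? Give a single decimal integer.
vaddr = 437 = 0b110110101
Split: l1_idx=3, l2_idx=1, offset=21
L1[3] = 1
L2[1][1] = 44
paddr = 44 * 32 + 21 = 1429

Answer: 1429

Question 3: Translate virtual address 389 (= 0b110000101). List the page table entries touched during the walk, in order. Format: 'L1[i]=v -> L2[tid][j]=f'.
Answer: L1[3]=1 -> L2[1][0]=67

Derivation:
vaddr = 389 = 0b110000101
Split: l1_idx=3, l2_idx=0, offset=5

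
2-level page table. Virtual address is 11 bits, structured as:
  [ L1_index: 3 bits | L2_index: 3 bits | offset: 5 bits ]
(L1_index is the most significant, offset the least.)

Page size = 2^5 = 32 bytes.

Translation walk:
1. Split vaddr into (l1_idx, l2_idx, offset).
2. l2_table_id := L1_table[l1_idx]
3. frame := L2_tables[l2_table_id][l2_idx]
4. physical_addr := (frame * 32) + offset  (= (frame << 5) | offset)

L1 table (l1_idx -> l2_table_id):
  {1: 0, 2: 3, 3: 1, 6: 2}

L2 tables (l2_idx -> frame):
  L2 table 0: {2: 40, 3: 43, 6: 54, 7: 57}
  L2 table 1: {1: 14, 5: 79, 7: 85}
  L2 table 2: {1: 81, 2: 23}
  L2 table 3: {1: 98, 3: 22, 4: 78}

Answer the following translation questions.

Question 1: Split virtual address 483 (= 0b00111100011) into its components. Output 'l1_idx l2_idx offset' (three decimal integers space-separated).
Answer: 1 7 3

Derivation:
vaddr = 483 = 0b00111100011
  top 3 bits -> l1_idx = 1
  next 3 bits -> l2_idx = 7
  bottom 5 bits -> offset = 3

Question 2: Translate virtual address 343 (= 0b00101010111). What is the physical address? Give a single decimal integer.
Answer: 1303

Derivation:
vaddr = 343 = 0b00101010111
Split: l1_idx=1, l2_idx=2, offset=23
L1[1] = 0
L2[0][2] = 40
paddr = 40 * 32 + 23 = 1303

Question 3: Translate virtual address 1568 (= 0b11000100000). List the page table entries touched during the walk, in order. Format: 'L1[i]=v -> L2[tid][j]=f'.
vaddr = 1568 = 0b11000100000
Split: l1_idx=6, l2_idx=1, offset=0

Answer: L1[6]=2 -> L2[2][1]=81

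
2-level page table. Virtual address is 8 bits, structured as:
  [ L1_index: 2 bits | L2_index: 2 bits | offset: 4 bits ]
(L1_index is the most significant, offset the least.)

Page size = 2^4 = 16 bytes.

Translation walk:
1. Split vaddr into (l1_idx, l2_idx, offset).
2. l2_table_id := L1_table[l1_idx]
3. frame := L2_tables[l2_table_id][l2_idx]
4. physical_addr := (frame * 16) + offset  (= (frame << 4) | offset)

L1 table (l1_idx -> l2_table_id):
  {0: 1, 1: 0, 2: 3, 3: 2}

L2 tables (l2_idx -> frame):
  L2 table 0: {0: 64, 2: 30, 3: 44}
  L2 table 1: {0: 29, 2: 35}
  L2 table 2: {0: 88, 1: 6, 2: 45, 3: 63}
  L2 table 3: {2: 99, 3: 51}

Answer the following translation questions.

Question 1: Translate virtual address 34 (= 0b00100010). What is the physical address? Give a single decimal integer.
vaddr = 34 = 0b00100010
Split: l1_idx=0, l2_idx=2, offset=2
L1[0] = 1
L2[1][2] = 35
paddr = 35 * 16 + 2 = 562

Answer: 562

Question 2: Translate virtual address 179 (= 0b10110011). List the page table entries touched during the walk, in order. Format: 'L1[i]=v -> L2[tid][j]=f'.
Answer: L1[2]=3 -> L2[3][3]=51

Derivation:
vaddr = 179 = 0b10110011
Split: l1_idx=2, l2_idx=3, offset=3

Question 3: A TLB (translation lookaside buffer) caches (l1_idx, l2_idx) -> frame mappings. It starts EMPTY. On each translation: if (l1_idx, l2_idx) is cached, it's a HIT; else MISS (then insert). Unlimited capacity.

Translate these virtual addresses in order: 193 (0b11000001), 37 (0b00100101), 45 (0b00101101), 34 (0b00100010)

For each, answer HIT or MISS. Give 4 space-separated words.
vaddr=193: (3,0) not in TLB -> MISS, insert
vaddr=37: (0,2) not in TLB -> MISS, insert
vaddr=45: (0,2) in TLB -> HIT
vaddr=34: (0,2) in TLB -> HIT

Answer: MISS MISS HIT HIT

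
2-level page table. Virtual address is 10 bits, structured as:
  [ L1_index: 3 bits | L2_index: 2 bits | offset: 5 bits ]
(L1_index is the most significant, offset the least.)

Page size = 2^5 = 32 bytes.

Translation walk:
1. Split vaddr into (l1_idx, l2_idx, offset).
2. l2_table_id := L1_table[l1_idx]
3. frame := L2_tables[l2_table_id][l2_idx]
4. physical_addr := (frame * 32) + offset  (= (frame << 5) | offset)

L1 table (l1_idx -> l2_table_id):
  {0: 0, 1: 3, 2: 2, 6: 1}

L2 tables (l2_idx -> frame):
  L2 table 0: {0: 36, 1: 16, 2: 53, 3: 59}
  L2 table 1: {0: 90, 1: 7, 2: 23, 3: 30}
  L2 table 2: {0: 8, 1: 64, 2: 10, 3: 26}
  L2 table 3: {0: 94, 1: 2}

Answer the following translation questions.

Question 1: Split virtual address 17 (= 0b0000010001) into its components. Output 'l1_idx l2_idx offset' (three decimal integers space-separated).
Answer: 0 0 17

Derivation:
vaddr = 17 = 0b0000010001
  top 3 bits -> l1_idx = 0
  next 2 bits -> l2_idx = 0
  bottom 5 bits -> offset = 17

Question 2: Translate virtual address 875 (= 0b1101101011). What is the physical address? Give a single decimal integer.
Answer: 971

Derivation:
vaddr = 875 = 0b1101101011
Split: l1_idx=6, l2_idx=3, offset=11
L1[6] = 1
L2[1][3] = 30
paddr = 30 * 32 + 11 = 971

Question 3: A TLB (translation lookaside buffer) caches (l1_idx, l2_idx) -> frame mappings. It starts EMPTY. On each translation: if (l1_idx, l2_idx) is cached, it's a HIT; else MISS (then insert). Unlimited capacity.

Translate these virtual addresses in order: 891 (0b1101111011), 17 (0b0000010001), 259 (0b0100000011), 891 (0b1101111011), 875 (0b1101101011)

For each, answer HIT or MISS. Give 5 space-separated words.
Answer: MISS MISS MISS HIT HIT

Derivation:
vaddr=891: (6,3) not in TLB -> MISS, insert
vaddr=17: (0,0) not in TLB -> MISS, insert
vaddr=259: (2,0) not in TLB -> MISS, insert
vaddr=891: (6,3) in TLB -> HIT
vaddr=875: (6,3) in TLB -> HIT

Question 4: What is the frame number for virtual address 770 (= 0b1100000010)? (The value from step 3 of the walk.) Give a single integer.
Answer: 90

Derivation:
vaddr = 770: l1_idx=6, l2_idx=0
L1[6] = 1; L2[1][0] = 90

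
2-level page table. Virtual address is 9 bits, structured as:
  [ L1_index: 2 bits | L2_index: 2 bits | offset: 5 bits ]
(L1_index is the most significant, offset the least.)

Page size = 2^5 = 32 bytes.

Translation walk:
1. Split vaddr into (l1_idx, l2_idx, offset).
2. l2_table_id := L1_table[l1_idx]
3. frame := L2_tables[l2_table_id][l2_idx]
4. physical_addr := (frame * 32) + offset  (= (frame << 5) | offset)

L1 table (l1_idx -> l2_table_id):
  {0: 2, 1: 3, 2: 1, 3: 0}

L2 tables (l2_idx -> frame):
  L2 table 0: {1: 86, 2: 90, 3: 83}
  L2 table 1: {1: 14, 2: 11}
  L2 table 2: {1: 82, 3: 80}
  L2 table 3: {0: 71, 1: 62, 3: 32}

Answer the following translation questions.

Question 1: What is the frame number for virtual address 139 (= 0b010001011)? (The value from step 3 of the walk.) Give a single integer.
vaddr = 139: l1_idx=1, l2_idx=0
L1[1] = 3; L2[3][0] = 71

Answer: 71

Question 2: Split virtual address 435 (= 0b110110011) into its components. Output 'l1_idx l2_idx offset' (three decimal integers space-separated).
Answer: 3 1 19

Derivation:
vaddr = 435 = 0b110110011
  top 2 bits -> l1_idx = 3
  next 2 bits -> l2_idx = 1
  bottom 5 bits -> offset = 19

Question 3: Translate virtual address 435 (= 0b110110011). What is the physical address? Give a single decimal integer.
Answer: 2771

Derivation:
vaddr = 435 = 0b110110011
Split: l1_idx=3, l2_idx=1, offset=19
L1[3] = 0
L2[0][1] = 86
paddr = 86 * 32 + 19 = 2771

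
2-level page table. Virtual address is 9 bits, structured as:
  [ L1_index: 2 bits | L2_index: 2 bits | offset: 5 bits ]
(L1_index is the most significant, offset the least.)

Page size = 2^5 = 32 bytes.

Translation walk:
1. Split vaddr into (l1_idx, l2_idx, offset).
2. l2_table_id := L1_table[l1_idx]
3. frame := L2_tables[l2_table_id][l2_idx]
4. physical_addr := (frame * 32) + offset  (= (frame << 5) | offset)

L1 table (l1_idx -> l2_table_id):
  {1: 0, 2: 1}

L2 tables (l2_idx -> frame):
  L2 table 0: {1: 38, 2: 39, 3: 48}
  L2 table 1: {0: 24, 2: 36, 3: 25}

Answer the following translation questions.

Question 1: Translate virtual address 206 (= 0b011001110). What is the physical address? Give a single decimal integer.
Answer: 1262

Derivation:
vaddr = 206 = 0b011001110
Split: l1_idx=1, l2_idx=2, offset=14
L1[1] = 0
L2[0][2] = 39
paddr = 39 * 32 + 14 = 1262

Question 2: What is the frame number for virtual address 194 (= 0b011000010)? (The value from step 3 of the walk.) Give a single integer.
vaddr = 194: l1_idx=1, l2_idx=2
L1[1] = 0; L2[0][2] = 39

Answer: 39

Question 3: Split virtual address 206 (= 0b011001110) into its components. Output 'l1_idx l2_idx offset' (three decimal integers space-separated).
vaddr = 206 = 0b011001110
  top 2 bits -> l1_idx = 1
  next 2 bits -> l2_idx = 2
  bottom 5 bits -> offset = 14

Answer: 1 2 14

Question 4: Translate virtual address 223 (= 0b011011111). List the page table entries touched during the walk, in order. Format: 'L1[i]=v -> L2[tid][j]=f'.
vaddr = 223 = 0b011011111
Split: l1_idx=1, l2_idx=2, offset=31

Answer: L1[1]=0 -> L2[0][2]=39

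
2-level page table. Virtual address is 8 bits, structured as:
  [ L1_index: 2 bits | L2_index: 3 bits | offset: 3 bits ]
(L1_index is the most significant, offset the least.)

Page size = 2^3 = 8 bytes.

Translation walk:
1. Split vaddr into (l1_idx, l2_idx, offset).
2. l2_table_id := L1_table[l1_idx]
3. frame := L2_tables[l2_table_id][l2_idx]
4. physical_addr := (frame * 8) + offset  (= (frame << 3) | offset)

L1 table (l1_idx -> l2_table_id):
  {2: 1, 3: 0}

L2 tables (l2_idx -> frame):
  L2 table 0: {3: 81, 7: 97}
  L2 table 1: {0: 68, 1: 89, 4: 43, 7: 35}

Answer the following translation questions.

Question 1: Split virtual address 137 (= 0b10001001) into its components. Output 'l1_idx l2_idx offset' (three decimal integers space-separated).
Answer: 2 1 1

Derivation:
vaddr = 137 = 0b10001001
  top 2 bits -> l1_idx = 2
  next 3 bits -> l2_idx = 1
  bottom 3 bits -> offset = 1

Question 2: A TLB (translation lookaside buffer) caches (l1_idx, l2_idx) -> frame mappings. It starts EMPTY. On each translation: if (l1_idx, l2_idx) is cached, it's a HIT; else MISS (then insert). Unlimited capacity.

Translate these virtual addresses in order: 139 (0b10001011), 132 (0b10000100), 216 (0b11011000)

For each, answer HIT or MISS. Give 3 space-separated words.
Answer: MISS MISS MISS

Derivation:
vaddr=139: (2,1) not in TLB -> MISS, insert
vaddr=132: (2,0) not in TLB -> MISS, insert
vaddr=216: (3,3) not in TLB -> MISS, insert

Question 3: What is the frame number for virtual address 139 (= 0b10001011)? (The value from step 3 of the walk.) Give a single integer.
Answer: 89

Derivation:
vaddr = 139: l1_idx=2, l2_idx=1
L1[2] = 1; L2[1][1] = 89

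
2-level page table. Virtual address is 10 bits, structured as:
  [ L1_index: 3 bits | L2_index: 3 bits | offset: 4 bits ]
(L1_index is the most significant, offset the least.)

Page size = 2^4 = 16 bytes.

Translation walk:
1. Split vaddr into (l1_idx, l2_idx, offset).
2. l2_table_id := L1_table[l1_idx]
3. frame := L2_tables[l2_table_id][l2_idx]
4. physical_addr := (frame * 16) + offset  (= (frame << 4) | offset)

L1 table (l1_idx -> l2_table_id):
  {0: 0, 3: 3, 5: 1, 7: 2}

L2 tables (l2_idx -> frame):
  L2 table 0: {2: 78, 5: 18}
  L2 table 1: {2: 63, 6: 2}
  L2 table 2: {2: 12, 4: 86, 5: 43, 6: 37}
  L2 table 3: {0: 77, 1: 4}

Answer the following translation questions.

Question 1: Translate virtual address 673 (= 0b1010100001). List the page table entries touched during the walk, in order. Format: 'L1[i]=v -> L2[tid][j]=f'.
Answer: L1[5]=1 -> L2[1][2]=63

Derivation:
vaddr = 673 = 0b1010100001
Split: l1_idx=5, l2_idx=2, offset=1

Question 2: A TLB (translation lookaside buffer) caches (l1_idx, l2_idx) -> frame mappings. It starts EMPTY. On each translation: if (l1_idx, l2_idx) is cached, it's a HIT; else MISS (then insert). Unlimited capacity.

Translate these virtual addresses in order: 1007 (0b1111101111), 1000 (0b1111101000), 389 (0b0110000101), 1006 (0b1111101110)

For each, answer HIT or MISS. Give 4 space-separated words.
vaddr=1007: (7,6) not in TLB -> MISS, insert
vaddr=1000: (7,6) in TLB -> HIT
vaddr=389: (3,0) not in TLB -> MISS, insert
vaddr=1006: (7,6) in TLB -> HIT

Answer: MISS HIT MISS HIT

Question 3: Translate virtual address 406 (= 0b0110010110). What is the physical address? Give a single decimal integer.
Answer: 70

Derivation:
vaddr = 406 = 0b0110010110
Split: l1_idx=3, l2_idx=1, offset=6
L1[3] = 3
L2[3][1] = 4
paddr = 4 * 16 + 6 = 70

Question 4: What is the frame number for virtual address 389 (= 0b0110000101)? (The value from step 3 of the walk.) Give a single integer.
vaddr = 389: l1_idx=3, l2_idx=0
L1[3] = 3; L2[3][0] = 77

Answer: 77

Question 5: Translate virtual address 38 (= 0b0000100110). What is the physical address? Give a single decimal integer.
Answer: 1254

Derivation:
vaddr = 38 = 0b0000100110
Split: l1_idx=0, l2_idx=2, offset=6
L1[0] = 0
L2[0][2] = 78
paddr = 78 * 16 + 6 = 1254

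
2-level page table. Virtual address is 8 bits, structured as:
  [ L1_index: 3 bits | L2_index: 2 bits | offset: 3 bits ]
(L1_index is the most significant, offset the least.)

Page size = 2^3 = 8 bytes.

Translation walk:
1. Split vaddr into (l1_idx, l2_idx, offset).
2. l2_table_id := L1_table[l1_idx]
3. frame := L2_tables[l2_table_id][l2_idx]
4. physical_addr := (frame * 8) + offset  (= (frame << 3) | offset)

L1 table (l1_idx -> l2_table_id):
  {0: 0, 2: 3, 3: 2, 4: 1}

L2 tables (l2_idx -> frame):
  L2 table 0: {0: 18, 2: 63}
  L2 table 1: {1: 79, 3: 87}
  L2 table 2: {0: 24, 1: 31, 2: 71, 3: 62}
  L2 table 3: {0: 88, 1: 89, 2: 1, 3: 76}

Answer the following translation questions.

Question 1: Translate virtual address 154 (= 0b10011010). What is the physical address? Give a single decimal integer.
Answer: 698

Derivation:
vaddr = 154 = 0b10011010
Split: l1_idx=4, l2_idx=3, offset=2
L1[4] = 1
L2[1][3] = 87
paddr = 87 * 8 + 2 = 698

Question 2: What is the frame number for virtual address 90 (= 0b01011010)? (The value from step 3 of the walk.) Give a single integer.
vaddr = 90: l1_idx=2, l2_idx=3
L1[2] = 3; L2[3][3] = 76

Answer: 76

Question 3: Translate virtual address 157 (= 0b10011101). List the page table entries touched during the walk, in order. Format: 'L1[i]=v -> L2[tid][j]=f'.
vaddr = 157 = 0b10011101
Split: l1_idx=4, l2_idx=3, offset=5

Answer: L1[4]=1 -> L2[1][3]=87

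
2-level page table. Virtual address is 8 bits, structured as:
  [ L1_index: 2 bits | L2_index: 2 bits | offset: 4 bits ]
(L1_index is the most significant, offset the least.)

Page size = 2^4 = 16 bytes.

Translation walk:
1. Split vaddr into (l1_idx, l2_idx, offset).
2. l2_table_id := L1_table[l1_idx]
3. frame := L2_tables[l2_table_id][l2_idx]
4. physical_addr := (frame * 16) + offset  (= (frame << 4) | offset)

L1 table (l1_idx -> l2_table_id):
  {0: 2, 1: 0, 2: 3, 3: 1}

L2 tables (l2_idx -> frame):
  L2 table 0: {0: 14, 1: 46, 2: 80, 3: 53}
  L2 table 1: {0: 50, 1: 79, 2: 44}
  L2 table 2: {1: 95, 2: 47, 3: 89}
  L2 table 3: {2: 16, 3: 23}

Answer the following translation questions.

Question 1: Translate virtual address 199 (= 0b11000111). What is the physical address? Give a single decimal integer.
Answer: 807

Derivation:
vaddr = 199 = 0b11000111
Split: l1_idx=3, l2_idx=0, offset=7
L1[3] = 1
L2[1][0] = 50
paddr = 50 * 16 + 7 = 807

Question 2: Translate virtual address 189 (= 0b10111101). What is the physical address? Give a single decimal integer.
vaddr = 189 = 0b10111101
Split: l1_idx=2, l2_idx=3, offset=13
L1[2] = 3
L2[3][3] = 23
paddr = 23 * 16 + 13 = 381

Answer: 381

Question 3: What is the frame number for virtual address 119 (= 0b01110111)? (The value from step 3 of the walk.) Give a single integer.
Answer: 53

Derivation:
vaddr = 119: l1_idx=1, l2_idx=3
L1[1] = 0; L2[0][3] = 53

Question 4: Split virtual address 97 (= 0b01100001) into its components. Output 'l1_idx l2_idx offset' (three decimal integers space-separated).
vaddr = 97 = 0b01100001
  top 2 bits -> l1_idx = 1
  next 2 bits -> l2_idx = 2
  bottom 4 bits -> offset = 1

Answer: 1 2 1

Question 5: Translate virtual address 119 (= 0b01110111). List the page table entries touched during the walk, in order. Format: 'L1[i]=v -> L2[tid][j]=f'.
Answer: L1[1]=0 -> L2[0][3]=53

Derivation:
vaddr = 119 = 0b01110111
Split: l1_idx=1, l2_idx=3, offset=7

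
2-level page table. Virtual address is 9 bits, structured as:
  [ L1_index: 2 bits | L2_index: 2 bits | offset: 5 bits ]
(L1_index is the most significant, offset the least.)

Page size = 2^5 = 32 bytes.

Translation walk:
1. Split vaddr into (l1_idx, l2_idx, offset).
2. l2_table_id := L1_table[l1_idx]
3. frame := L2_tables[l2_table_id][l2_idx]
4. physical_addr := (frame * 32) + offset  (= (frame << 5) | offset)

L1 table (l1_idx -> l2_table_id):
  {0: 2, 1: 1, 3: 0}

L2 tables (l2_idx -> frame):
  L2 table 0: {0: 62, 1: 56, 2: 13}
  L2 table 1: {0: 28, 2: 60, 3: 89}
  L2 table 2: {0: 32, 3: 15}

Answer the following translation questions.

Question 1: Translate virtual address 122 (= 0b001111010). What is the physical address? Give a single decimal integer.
vaddr = 122 = 0b001111010
Split: l1_idx=0, l2_idx=3, offset=26
L1[0] = 2
L2[2][3] = 15
paddr = 15 * 32 + 26 = 506

Answer: 506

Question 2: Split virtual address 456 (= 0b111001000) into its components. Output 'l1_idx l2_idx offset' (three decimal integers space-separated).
vaddr = 456 = 0b111001000
  top 2 bits -> l1_idx = 3
  next 2 bits -> l2_idx = 2
  bottom 5 bits -> offset = 8

Answer: 3 2 8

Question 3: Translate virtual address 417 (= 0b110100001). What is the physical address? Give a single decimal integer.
vaddr = 417 = 0b110100001
Split: l1_idx=3, l2_idx=1, offset=1
L1[3] = 0
L2[0][1] = 56
paddr = 56 * 32 + 1 = 1793

Answer: 1793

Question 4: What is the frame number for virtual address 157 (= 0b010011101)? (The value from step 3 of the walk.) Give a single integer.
vaddr = 157: l1_idx=1, l2_idx=0
L1[1] = 1; L2[1][0] = 28

Answer: 28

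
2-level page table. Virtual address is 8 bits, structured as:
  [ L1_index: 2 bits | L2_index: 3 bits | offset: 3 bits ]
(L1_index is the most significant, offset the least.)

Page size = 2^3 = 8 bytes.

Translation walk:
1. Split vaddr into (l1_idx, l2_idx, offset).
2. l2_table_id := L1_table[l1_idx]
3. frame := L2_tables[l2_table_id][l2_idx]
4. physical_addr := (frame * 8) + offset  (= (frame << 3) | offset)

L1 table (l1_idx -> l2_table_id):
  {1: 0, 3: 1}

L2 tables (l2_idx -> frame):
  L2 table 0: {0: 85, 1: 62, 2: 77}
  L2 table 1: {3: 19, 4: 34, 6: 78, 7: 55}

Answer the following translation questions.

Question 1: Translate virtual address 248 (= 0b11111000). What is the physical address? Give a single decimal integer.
Answer: 440

Derivation:
vaddr = 248 = 0b11111000
Split: l1_idx=3, l2_idx=7, offset=0
L1[3] = 1
L2[1][7] = 55
paddr = 55 * 8 + 0 = 440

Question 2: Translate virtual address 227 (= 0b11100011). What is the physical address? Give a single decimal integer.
vaddr = 227 = 0b11100011
Split: l1_idx=3, l2_idx=4, offset=3
L1[3] = 1
L2[1][4] = 34
paddr = 34 * 8 + 3 = 275

Answer: 275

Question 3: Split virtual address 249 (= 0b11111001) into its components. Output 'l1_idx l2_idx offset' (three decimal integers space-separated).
Answer: 3 7 1

Derivation:
vaddr = 249 = 0b11111001
  top 2 bits -> l1_idx = 3
  next 3 bits -> l2_idx = 7
  bottom 3 bits -> offset = 1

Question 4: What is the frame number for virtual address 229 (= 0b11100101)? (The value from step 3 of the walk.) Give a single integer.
Answer: 34

Derivation:
vaddr = 229: l1_idx=3, l2_idx=4
L1[3] = 1; L2[1][4] = 34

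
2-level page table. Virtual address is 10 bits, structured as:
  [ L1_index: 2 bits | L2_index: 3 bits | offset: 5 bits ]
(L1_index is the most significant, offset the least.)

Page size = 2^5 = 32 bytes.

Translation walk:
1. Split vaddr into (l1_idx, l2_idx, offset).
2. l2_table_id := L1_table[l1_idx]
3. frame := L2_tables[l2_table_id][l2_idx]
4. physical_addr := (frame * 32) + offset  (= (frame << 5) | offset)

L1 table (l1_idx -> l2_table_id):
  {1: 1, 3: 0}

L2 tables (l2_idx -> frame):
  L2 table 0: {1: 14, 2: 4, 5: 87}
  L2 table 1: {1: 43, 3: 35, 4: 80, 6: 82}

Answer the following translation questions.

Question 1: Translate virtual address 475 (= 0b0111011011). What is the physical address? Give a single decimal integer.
vaddr = 475 = 0b0111011011
Split: l1_idx=1, l2_idx=6, offset=27
L1[1] = 1
L2[1][6] = 82
paddr = 82 * 32 + 27 = 2651

Answer: 2651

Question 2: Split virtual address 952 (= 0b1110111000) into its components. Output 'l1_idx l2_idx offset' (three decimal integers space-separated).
Answer: 3 5 24

Derivation:
vaddr = 952 = 0b1110111000
  top 2 bits -> l1_idx = 3
  next 3 bits -> l2_idx = 5
  bottom 5 bits -> offset = 24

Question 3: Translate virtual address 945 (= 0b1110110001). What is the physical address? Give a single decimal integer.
vaddr = 945 = 0b1110110001
Split: l1_idx=3, l2_idx=5, offset=17
L1[3] = 0
L2[0][5] = 87
paddr = 87 * 32 + 17 = 2801

Answer: 2801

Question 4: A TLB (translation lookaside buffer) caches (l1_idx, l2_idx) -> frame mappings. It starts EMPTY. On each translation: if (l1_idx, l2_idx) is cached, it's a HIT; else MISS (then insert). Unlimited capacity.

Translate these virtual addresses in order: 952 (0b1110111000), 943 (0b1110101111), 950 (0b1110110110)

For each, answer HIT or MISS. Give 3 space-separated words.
vaddr=952: (3,5) not in TLB -> MISS, insert
vaddr=943: (3,5) in TLB -> HIT
vaddr=950: (3,5) in TLB -> HIT

Answer: MISS HIT HIT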